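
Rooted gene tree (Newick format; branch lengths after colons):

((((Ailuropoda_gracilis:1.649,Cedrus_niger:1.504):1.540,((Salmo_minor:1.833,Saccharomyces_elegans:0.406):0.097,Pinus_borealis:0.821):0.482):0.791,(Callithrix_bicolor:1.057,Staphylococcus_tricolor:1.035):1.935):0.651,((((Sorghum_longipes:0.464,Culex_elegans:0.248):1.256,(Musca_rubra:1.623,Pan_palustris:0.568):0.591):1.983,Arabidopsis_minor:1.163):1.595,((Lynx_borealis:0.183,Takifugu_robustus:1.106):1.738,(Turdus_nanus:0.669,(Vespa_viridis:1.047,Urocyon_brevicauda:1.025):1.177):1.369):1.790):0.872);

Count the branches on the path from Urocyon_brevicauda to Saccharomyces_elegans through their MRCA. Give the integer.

The MRCA of Urocyon_brevicauda and Saccharomyces_elegans is the root of the tree.
From Urocyon_brevicauda up to that node: 5 branches. From Saccharomyces_elegans up to the same node: 5 branches. Total: 5 + 5 = 10.

10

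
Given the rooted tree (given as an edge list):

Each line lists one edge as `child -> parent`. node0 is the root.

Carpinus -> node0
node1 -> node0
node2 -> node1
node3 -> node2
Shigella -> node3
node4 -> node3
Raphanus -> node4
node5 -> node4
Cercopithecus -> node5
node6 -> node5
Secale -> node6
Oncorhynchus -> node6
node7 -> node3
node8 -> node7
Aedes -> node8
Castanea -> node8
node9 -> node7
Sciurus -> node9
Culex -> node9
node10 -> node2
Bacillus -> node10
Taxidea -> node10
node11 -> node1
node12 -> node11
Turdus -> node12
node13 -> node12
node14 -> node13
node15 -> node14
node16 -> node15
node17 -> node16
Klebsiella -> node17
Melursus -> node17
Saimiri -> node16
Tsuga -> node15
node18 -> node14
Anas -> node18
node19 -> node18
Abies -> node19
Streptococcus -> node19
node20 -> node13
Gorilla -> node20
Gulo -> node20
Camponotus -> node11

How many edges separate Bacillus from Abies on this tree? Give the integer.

10

The MRCA of Bacillus and Abies is the node subtending (((Shigella,(Raphanus,(Cercopithecus,(Secale,Oncorhynchus))),((Aedes,Castanea),(Sciurus,Culex))),(Bacillus,Taxidea)),((Turdus,(((((Klebsiella,Melursus),Saimiri),Tsuga),(Anas,(Abies,Streptococcus))),(Gorilla,Gulo))),Camponotus)).
From Bacillus up to that node: 3 branches. From Abies up to the same node: 7 branches. Total: 3 + 7 = 10.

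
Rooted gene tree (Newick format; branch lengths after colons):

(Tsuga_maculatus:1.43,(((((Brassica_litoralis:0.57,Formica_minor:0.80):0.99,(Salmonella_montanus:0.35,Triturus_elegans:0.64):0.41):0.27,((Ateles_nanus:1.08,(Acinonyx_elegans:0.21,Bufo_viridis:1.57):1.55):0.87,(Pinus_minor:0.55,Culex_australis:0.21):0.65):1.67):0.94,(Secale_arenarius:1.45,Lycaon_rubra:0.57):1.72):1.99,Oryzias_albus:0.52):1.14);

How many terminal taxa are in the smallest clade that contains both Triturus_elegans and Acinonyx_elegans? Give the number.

9

The MRCA of Triturus_elegans and Acinonyx_elegans is the node subtending (((Brassica_litoralis,Formica_minor),(Salmonella_montanus,Triturus_elegans)),((Ateles_nanus,(Acinonyx_elegans,Bufo_viridis)),(Pinus_minor,Culex_australis))).
That clade contains 9 terminal taxa: Acinonyx_elegans, Ateles_nanus, Brassica_litoralis, Bufo_viridis, Culex_australis, Formica_minor, Pinus_minor, Salmonella_montanus, Triturus_elegans.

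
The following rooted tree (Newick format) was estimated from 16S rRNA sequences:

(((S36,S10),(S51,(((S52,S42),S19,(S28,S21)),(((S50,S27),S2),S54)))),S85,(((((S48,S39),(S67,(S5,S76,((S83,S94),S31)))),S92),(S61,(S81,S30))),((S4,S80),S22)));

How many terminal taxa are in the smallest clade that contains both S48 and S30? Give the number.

The MRCA of S48 and S30 is the node subtending ((((S48,S39),(S67,(S5,S76,((S83,S94),S31)))),S92),(S61,(S81,S30))).
That clade contains 12 terminal taxa: S30, S31, S39, S48, S5, S61, S67, S76, S81, S83, S92, S94.

12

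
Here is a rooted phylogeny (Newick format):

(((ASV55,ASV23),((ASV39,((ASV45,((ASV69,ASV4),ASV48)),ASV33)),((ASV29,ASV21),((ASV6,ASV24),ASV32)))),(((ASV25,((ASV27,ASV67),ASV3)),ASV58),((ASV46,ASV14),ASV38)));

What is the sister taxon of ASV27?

ASV67

ASV27 attaches to the tree at the node subtending (ASV27,ASV67).
The other lineage descending from that same node — the sister group — is the single tip ASV67.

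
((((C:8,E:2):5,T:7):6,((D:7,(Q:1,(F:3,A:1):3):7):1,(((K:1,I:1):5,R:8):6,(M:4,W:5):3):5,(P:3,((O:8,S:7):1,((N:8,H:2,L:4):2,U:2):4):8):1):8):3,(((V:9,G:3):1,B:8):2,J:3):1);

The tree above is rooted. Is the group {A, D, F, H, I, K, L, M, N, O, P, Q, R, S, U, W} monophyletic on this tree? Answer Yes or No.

Yes

The most recent common ancestor of these taxa subtends ((D,(Q,(F,A))),(((K,I),R),(M,W)),(P,((O,S),((N,H,L),U)))).
That clade has exactly 16 tips — every listed taxon and nothing else — so the group is monophyletic.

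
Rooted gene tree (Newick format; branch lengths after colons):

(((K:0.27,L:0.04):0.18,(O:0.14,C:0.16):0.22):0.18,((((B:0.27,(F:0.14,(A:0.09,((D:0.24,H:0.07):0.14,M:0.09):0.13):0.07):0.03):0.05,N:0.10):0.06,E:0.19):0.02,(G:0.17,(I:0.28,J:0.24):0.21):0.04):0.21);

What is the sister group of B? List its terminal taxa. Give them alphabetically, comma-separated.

B attaches to the tree at the node subtending (B,(F,(A,((D,H),M)))).
The other lineage descending from that same node — the sister group — is (F,(A,((D,H),M))); its 5 tips in alphabetical order are the answer.

A, D, F, H, M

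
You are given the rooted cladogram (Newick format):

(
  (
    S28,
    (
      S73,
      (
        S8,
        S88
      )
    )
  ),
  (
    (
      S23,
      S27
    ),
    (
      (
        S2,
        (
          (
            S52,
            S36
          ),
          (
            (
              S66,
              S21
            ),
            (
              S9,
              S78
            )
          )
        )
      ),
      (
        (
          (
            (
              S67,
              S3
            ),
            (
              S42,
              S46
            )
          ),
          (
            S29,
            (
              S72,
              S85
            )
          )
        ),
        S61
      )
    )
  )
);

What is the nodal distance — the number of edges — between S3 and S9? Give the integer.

10

The MRCA of S3 and S9 is the node subtending ((S2,((S52,S36),((S66,S21),(S9,S78)))),((((S67,S3),(S42,S46)),(S29,(S72,S85))),S61)).
From S3 up to that node: 5 branches. From S9 up to the same node: 5 branches. Total: 5 + 5 = 10.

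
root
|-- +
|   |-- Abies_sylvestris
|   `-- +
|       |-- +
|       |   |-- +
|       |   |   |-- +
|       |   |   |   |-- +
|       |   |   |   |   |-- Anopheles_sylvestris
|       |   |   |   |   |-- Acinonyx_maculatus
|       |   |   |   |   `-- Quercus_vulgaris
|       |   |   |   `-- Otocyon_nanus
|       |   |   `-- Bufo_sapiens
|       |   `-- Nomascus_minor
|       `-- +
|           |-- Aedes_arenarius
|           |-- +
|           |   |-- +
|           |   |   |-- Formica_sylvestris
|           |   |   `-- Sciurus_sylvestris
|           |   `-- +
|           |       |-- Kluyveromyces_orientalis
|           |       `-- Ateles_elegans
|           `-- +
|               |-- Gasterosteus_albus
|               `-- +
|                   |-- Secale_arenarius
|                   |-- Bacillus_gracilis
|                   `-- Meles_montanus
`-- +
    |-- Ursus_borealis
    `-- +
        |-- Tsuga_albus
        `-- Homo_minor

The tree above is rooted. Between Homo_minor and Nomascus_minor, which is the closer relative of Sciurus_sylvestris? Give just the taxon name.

Nomascus_minor

The MRCA of Sciurus_sylvestris and Nomascus_minor subtends (((((Anopheles_sylvestris,Acinonyx_maculatus,Quercus_vulgaris),Otocyon_nanus),Bufo_sapiens),Nomascus_minor),(Aedes_arenarius,((Formica_sylvestris,Sciurus_sylvestris),(Kluyveromyces_orientalis,Ateles_elegans)),(Gasterosteus_albus,(Secale_arenarius,Bacillus_gracilis,Meles_montanus)))) (15 taxa).
The MRCA of Sciurus_sylvestris and Homo_minor is the root, subtending the entire tree (19 taxa).
The first is nested inside the second, so Sciurus_sylvestris shares a more recent common ancestor with Nomascus_minor.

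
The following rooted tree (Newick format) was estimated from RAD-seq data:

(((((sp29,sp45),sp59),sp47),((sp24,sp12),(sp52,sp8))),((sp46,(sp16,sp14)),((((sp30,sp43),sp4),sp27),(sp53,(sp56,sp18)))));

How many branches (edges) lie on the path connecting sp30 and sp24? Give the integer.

The MRCA of sp30 and sp24 is the root of the tree.
From sp30 up to that node: 6 branches. From sp24 up to the same node: 4 branches. Total: 6 + 4 = 10.

10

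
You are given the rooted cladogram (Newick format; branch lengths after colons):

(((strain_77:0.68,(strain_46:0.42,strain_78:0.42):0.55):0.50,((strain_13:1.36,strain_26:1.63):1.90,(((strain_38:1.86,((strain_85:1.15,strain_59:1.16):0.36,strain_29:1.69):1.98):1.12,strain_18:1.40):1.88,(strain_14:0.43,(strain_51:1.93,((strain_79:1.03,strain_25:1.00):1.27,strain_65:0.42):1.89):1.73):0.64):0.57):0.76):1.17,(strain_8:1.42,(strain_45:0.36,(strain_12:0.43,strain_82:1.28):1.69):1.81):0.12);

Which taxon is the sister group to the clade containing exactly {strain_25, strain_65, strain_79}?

strain_51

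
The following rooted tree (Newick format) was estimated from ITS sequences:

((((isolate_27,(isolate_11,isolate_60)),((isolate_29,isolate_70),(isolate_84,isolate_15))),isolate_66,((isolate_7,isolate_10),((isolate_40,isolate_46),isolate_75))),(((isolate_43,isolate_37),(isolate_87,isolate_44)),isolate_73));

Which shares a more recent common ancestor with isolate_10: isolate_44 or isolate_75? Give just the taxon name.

isolate_75

The MRCA of isolate_10 and isolate_75 subtends ((isolate_7,isolate_10),((isolate_40,isolate_46),isolate_75)) (5 taxa).
The MRCA of isolate_10 and isolate_44 is the root, subtending the entire tree (18 taxa).
The first is nested inside the second, so isolate_10 shares a more recent common ancestor with isolate_75.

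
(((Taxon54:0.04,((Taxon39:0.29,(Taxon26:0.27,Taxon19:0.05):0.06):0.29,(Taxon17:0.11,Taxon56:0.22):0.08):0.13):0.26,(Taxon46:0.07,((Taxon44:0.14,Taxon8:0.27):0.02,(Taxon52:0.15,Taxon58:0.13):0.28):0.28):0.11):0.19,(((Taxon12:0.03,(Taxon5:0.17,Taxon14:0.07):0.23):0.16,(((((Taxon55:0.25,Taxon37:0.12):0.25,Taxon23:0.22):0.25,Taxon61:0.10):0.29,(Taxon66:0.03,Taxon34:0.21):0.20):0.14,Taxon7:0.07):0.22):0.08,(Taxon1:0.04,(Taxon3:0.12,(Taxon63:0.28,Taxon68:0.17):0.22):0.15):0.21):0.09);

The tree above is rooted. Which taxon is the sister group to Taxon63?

Taxon68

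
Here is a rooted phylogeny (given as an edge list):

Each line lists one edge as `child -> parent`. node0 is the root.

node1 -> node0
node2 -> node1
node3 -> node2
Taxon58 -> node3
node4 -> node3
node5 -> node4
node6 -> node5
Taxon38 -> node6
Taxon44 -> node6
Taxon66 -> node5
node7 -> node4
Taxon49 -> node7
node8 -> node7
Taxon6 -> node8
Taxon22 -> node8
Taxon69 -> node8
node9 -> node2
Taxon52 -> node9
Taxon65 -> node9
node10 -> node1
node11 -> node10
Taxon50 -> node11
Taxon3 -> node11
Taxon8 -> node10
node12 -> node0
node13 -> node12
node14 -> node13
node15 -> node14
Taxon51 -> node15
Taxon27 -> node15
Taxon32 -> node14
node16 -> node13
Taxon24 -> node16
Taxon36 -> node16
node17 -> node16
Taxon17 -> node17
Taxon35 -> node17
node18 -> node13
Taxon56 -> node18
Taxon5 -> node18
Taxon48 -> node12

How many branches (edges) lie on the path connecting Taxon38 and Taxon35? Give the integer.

12

The MRCA of Taxon38 and Taxon35 is the root of the tree.
From Taxon38 up to that node: 7 branches. From Taxon35 up to the same node: 5 branches. Total: 7 + 5 = 12.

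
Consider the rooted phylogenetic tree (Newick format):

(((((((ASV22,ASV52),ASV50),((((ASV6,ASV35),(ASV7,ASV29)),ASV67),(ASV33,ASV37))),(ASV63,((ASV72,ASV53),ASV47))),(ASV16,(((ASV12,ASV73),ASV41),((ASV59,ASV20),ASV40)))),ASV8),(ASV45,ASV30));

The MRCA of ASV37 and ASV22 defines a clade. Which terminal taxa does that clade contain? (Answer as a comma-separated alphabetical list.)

ASV22, ASV29, ASV33, ASV35, ASV37, ASV50, ASV52, ASV6, ASV67, ASV7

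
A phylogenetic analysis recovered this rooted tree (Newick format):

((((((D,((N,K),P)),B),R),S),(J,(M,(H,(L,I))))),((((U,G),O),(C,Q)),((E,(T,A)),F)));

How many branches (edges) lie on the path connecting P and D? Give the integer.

3

The MRCA of P and D is the node subtending (D,((N,K),P)).
From P up to that node: 2 branches. From D up to the same node: 1 branch. Total: 2 + 1 = 3.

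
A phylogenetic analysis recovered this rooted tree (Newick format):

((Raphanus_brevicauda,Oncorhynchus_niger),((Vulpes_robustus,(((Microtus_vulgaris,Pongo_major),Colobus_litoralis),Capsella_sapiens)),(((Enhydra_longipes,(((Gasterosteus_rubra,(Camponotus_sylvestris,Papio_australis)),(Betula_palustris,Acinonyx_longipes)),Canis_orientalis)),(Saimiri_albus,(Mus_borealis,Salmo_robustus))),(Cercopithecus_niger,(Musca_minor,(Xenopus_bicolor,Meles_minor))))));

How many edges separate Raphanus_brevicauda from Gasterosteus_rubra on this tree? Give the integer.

10

The MRCA of Raphanus_brevicauda and Gasterosteus_rubra is the root of the tree.
From Raphanus_brevicauda up to that node: 2 branches. From Gasterosteus_rubra up to the same node: 8 branches. Total: 2 + 8 = 10.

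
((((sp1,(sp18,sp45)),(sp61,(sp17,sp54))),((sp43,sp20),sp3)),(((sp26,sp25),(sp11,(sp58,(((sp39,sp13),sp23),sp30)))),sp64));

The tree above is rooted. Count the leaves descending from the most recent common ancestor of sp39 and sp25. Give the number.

The MRCA of sp39 and sp25 is the node subtending ((sp26,sp25),(sp11,(sp58,(((sp39,sp13),sp23),sp30)))).
That clade contains 8 terminal taxa: sp11, sp13, sp23, sp25, sp26, sp30, sp39, sp58.

8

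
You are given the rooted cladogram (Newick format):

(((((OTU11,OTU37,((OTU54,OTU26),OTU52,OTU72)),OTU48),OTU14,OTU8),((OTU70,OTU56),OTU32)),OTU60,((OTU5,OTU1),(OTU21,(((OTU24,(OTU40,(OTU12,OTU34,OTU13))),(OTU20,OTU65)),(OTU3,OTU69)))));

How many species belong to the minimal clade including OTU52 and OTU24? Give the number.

25

The MRCA of OTU52 and OTU24 is the root, so the clade is the entire tree.
That clade contains 25 terminal taxa: OTU1, OTU11, OTU12, OTU13, OTU14, OTU20, OTU21, OTU24, OTU26, OTU3, OTU32, OTU34, OTU37, OTU40, OTU48, OTU5, OTU52, OTU54, OTU56, OTU60, OTU65, OTU69, OTU70, OTU72, OTU8.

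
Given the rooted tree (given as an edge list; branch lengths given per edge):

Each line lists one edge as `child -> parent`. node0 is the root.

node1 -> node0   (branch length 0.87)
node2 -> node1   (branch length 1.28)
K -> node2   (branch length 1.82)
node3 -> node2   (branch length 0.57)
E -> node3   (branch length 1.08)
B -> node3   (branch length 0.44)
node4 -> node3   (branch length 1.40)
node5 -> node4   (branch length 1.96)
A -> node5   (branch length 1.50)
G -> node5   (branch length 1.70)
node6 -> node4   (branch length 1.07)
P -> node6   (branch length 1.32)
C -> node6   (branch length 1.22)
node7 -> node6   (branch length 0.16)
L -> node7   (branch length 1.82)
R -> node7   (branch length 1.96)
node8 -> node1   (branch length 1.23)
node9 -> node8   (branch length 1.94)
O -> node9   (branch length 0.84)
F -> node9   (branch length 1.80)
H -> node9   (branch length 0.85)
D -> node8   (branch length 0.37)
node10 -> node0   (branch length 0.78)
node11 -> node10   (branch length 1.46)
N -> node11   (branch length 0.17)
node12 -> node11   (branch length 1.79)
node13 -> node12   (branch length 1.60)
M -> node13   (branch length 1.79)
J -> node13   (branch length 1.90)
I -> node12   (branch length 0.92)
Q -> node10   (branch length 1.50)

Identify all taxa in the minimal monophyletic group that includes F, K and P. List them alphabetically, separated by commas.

A, B, C, D, E, F, G, H, K, L, O, P, R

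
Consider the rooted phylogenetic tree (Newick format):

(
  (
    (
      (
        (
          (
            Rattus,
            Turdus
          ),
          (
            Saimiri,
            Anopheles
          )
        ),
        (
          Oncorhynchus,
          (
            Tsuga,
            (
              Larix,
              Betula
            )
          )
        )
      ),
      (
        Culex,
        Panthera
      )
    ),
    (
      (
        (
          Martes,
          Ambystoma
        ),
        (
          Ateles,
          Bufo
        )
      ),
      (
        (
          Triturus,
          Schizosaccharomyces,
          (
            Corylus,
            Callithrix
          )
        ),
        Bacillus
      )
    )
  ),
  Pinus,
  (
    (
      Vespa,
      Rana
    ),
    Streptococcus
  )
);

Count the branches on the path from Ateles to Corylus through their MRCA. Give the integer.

The MRCA of Ateles and Corylus is the node subtending (((Martes,Ambystoma),(Ateles,Bufo)),((Triturus,Schizosaccharomyces,(Corylus,Callithrix)),Bacillus)).
From Ateles up to that node: 3 branches. From Corylus up to the same node: 4 branches. Total: 3 + 4 = 7.

7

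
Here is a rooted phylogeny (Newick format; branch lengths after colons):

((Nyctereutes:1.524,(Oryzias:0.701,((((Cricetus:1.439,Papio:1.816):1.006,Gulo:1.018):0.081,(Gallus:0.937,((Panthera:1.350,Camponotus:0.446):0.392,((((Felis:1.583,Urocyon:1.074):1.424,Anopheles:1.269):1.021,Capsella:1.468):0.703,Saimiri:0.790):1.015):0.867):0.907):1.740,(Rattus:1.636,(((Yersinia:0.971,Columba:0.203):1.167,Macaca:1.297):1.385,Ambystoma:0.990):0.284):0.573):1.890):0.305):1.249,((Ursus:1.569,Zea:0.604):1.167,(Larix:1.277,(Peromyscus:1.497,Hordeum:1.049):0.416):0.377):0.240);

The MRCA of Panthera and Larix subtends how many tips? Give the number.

23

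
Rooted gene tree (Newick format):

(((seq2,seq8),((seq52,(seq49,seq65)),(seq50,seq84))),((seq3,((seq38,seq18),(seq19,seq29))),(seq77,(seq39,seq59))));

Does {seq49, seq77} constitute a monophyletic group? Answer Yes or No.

No

The MRCA of the listed taxa is the root, so the smallest clade containing them is the whole tree.
That clade also contains seq18, seq19, seq2, seq29, seq3, seq38, seq39, seq50, seq52, seq59, seq65, seq8, seq84, which are not in the proposed group, so the group is not monophyletic.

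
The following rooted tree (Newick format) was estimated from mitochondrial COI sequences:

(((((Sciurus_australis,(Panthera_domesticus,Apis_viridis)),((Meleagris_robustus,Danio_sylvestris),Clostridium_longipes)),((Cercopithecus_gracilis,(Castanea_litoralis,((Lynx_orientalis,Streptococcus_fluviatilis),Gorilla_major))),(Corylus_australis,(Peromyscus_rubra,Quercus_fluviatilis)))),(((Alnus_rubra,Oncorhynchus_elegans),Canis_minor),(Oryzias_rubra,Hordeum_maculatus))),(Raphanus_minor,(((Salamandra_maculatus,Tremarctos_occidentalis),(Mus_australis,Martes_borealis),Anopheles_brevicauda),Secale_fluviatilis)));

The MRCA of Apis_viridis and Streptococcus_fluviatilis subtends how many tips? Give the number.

The MRCA of Apis_viridis and Streptococcus_fluviatilis is the node subtending (((Sciurus_australis,(Panthera_domesticus,Apis_viridis)),((Meleagris_robustus,Danio_sylvestris),Clostridium_longipes)),((Cercopithecus_gracilis,(Castanea_litoralis,((Lynx_orientalis,Streptococcus_fluviatilis),Gorilla_major))),(Corylus_australis,(Peromyscus_rubra,Quercus_fluviatilis)))).
That clade contains 14 terminal taxa: Apis_viridis, Castanea_litoralis, Cercopithecus_gracilis, Clostridium_longipes, Corylus_australis, Danio_sylvestris, Gorilla_major, Lynx_orientalis, Meleagris_robustus, Panthera_domesticus, Peromyscus_rubra, Quercus_fluviatilis, Sciurus_australis, Streptococcus_fluviatilis.

14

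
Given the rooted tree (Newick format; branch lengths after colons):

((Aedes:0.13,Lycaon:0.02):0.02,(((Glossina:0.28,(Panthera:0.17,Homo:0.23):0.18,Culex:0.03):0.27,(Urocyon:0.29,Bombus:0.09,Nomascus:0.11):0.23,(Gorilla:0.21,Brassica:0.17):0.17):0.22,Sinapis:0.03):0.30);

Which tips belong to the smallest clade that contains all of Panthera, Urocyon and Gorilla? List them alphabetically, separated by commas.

Tracing Panthera: it sits inside (Panthera,Homo).
Tracing Urocyon: it sits inside (Urocyon,Bombus,Nomascus).
Tracing Gorilla: it sits inside (Gorilla,Brassica).
The smallest clade enclosing all 3 is ((Glossina,(Panthera,Homo),Culex),(Urocyon,Bombus,Nomascus),(Gorilla,Brassica)); the answer is its 9 terminal taxa in alphabetical order.

Bombus, Brassica, Culex, Glossina, Gorilla, Homo, Nomascus, Panthera, Urocyon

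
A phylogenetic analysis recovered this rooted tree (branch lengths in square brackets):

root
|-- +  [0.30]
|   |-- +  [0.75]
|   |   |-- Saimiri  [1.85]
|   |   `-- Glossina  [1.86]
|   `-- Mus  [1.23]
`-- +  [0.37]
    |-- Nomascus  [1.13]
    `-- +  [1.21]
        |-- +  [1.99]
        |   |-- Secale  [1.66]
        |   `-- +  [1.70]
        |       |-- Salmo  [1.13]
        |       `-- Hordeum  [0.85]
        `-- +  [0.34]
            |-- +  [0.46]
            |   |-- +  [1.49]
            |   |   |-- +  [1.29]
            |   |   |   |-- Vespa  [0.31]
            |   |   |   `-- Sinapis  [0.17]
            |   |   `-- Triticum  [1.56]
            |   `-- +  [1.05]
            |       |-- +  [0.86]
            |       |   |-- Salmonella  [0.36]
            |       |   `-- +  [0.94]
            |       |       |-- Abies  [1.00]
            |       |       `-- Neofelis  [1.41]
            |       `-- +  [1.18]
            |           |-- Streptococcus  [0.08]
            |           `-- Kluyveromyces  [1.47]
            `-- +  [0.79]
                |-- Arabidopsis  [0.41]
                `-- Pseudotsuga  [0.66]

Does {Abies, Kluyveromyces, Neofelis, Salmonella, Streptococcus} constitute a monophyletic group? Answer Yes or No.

Yes

The most recent common ancestor of these taxa subtends ((Salmonella,(Abies,Neofelis)),(Streptococcus,Kluyveromyces)).
That clade has exactly 5 tips — every listed taxon and nothing else — so the group is monophyletic.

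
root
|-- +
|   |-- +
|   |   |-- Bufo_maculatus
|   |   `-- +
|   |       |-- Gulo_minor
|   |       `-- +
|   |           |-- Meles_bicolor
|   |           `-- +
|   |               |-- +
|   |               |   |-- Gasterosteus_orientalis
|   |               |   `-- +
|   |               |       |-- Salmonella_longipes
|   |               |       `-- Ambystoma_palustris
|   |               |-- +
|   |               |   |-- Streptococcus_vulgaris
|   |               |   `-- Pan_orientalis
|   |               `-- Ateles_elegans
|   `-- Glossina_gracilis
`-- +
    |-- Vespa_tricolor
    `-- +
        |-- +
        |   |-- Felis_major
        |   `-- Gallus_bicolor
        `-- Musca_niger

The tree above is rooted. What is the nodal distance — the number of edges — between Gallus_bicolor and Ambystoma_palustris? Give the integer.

12

The MRCA of Gallus_bicolor and Ambystoma_palustris is the root of the tree.
From Gallus_bicolor up to that node: 4 branches. From Ambystoma_palustris up to the same node: 8 branches. Total: 4 + 8 = 12.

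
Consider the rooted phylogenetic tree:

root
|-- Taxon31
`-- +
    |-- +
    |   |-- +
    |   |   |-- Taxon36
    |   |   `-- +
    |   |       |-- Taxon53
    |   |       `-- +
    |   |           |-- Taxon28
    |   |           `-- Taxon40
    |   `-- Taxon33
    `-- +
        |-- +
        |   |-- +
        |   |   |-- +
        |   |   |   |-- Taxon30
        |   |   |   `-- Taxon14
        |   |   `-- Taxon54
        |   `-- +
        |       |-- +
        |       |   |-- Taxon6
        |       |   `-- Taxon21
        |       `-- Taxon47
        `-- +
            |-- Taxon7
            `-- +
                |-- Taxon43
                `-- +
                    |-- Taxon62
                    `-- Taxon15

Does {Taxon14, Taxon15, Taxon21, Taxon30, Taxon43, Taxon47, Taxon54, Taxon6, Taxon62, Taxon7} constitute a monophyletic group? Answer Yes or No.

Yes

The most recent common ancestor of these taxa subtends ((((Taxon30,Taxon14),Taxon54),((Taxon6,Taxon21),Taxon47)),(Taxon7,(Taxon43,(Taxon62,Taxon15)))).
That clade has exactly 10 tips — every listed taxon and nothing else — so the group is monophyletic.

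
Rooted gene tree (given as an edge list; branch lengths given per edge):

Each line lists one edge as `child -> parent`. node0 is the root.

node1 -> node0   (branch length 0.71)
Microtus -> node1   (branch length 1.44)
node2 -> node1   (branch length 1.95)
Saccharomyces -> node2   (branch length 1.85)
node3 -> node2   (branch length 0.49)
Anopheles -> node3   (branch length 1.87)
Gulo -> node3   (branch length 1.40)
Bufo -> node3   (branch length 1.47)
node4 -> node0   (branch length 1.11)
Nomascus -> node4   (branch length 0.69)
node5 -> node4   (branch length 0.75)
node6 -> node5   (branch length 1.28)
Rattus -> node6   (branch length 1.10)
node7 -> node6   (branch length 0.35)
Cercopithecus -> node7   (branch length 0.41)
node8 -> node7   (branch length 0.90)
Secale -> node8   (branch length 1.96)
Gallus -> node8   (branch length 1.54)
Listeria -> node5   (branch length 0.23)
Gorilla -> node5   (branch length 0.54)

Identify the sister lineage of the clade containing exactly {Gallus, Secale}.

Cercopithecus

The clade containing exactly {Gallus, Secale} attaches to the tree at the node subtending (Cercopithecus,(Secale,Gallus)).
The other lineage descending from that same node — the sister group — is the single tip Cercopithecus.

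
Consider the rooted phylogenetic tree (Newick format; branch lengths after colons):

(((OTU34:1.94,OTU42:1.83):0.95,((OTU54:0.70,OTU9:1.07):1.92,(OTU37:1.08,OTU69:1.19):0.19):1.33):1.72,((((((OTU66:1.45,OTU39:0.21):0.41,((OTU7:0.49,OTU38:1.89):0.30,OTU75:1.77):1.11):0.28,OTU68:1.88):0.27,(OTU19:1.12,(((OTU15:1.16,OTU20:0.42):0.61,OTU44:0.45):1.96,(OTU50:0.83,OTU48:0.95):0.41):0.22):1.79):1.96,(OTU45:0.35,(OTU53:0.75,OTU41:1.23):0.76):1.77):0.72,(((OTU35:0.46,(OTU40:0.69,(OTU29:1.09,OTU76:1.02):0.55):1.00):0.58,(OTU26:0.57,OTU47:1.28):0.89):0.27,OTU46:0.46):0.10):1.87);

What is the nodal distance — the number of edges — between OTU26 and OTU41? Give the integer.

8

The MRCA of OTU26 and OTU41 is the node subtending ((((((OTU66,OTU39),((OTU7,OTU38),OTU75)),OTU68),(OTU19,(((OTU15,OTU20),OTU44),(OTU50,OTU48)))),(OTU45,(OTU53,OTU41))),(((OTU35,(OTU40,(OTU29,OTU76))),(OTU26,OTU47)),OTU46)).
From OTU26 up to that node: 4 branches. From OTU41 up to the same node: 4 branches. Total: 4 + 4 = 8.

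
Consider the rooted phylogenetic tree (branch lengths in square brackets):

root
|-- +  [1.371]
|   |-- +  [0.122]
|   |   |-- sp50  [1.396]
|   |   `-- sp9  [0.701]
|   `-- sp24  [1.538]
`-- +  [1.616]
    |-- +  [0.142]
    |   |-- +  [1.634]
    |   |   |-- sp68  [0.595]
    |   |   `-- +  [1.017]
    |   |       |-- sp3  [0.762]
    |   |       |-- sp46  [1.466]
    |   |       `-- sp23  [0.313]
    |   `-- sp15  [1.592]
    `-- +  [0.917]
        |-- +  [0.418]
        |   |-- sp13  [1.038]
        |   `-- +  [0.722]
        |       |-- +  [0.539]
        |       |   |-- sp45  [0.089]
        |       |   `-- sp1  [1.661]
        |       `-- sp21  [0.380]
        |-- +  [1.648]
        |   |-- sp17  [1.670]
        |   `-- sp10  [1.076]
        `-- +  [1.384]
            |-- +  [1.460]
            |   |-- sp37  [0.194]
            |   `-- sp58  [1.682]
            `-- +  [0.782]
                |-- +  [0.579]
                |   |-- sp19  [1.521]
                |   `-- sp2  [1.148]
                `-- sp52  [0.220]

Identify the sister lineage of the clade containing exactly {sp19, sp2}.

sp52

The clade containing exactly {sp19, sp2} attaches to the tree at the node subtending ((sp19,sp2),sp52).
The other lineage descending from that same node — the sister group — is the single tip sp52.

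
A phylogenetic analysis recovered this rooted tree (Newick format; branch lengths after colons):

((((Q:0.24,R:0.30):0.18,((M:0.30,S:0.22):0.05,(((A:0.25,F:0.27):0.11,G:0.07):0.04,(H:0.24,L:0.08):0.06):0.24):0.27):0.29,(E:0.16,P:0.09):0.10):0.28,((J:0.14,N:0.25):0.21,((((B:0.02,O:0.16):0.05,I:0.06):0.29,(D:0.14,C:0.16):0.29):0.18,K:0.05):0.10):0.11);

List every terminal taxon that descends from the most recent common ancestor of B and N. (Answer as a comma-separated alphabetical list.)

B, C, D, I, J, K, N, O

Tracing B: it sits inside (B,O).
Tracing N: it sits inside (J,N).
The smallest clade enclosing both is ((J,N),((((B,O),I),(D,C)),K)); the answer is its 8 terminal taxa in alphabetical order.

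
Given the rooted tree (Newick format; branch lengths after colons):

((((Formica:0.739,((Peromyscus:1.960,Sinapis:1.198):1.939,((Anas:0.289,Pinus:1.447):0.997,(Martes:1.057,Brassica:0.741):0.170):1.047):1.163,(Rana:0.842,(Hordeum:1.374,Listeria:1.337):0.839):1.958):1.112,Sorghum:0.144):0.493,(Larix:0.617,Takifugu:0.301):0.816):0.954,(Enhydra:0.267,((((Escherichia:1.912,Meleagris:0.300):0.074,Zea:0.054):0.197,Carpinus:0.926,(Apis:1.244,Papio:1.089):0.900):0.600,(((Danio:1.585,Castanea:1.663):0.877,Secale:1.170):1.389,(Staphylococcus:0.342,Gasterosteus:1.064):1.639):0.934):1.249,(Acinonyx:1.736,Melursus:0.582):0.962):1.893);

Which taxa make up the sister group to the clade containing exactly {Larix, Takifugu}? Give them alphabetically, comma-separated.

The clade containing exactly {Larix, Takifugu} attaches to the tree at the node subtending (((Formica,((Peromyscus,Sinapis),((Anas,Pinus),(Martes,Brassica))),(Rana,(Hordeum,Listeria))),Sorghum),(Larix,Takifugu)).
The other lineage descending from that same node — the sister group — is ((Formica,((Peromyscus,Sinapis),((Anas,Pinus),(Martes,Brassica))),(Rana,(Hordeum,Listeria))),Sorghum); its 11 tips in alphabetical order are the answer.

Anas, Brassica, Formica, Hordeum, Listeria, Martes, Peromyscus, Pinus, Rana, Sinapis, Sorghum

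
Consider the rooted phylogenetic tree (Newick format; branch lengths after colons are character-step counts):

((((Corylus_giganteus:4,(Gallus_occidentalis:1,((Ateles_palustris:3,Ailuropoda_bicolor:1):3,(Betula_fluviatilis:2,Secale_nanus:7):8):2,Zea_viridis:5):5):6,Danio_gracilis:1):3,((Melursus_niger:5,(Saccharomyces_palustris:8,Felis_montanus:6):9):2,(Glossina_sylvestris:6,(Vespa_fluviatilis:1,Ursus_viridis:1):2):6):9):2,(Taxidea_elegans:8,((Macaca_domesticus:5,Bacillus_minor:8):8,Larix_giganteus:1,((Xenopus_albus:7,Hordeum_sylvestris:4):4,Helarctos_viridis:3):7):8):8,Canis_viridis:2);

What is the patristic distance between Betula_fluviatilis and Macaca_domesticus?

57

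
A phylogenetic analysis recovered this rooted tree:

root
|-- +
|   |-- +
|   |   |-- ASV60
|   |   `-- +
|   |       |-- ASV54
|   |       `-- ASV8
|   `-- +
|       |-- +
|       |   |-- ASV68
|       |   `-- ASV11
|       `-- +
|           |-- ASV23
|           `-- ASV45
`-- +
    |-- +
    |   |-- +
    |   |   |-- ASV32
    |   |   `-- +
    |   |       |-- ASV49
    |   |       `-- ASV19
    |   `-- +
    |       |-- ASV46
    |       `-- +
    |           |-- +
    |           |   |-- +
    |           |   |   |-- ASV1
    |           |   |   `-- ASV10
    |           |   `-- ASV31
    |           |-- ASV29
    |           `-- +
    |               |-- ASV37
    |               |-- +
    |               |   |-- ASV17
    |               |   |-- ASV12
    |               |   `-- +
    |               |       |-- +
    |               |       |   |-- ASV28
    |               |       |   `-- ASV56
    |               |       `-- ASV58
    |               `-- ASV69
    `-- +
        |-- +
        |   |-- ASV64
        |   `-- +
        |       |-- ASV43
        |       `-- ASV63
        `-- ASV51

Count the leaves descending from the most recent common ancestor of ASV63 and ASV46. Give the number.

The MRCA of ASV63 and ASV46 is the node subtending (((ASV32,(ASV49,ASV19)),(ASV46,(((ASV1,ASV10),ASV31),ASV29,(ASV37,(ASV17,ASV12,((ASV28,ASV56),ASV58)),ASV69)))),((ASV64,(ASV43,ASV63)),ASV51)).
That clade contains 19 terminal taxa: ASV1, ASV10, ASV12, ASV17, ASV19, ASV28, ASV29, ASV31, ASV32, ASV37, ASV43, ASV46, ASV49, ASV51, ASV56, ASV58, ASV63, ASV64, ASV69.

19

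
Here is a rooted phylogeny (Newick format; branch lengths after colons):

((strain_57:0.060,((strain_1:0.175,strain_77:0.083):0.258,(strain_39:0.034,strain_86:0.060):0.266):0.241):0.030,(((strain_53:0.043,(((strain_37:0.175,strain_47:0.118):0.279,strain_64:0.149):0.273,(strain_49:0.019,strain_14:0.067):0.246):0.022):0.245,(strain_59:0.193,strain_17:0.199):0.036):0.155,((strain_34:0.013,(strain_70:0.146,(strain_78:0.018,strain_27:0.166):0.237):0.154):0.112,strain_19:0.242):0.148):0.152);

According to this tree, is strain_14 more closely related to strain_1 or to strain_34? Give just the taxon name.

The MRCA of strain_14 and strain_34 subtends (((strain_53,(((strain_37,strain_47),strain_64),(strain_49,strain_14))),(strain_59,strain_17)),((strain_34,(strain_70,(strain_78,strain_27))),strain_19)) (13 taxa).
The MRCA of strain_14 and strain_1 is the root, subtending the entire tree (18 taxa).
The first is nested inside the second, so strain_14 shares a more recent common ancestor with strain_34.

strain_34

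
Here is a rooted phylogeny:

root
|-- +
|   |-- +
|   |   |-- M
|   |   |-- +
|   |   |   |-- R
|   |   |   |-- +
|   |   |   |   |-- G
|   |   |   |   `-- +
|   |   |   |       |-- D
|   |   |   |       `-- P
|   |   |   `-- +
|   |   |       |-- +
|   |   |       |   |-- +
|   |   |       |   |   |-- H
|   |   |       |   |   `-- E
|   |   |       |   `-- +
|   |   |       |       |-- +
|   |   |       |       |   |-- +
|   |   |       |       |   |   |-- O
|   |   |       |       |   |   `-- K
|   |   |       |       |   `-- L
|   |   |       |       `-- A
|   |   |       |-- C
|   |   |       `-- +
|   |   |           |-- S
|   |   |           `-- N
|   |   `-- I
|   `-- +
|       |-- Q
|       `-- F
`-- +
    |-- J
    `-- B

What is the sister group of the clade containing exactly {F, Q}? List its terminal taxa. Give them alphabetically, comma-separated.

The clade containing exactly {F, Q} attaches to the tree at the node subtending ((M,(R,(G,(D,P)),(((H,E),(((O,K),L),A)),C,(S,N))),I),(Q,F)).
The other lineage descending from that same node — the sister group — is (M,(R,(G,(D,P)),(((H,E),(((O,K),L),A)),C,(S,N))),I); its 15 tips in alphabetical order are the answer.

A, C, D, E, G, H, I, K, L, M, N, O, P, R, S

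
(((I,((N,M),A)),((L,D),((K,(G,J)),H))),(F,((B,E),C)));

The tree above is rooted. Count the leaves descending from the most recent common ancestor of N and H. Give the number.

10

The MRCA of N and H is the node subtending ((I,((N,M),A)),((L,D),((K,(G,J)),H))).
That clade contains 10 terminal taxa: A, D, G, H, I, J, K, L, M, N.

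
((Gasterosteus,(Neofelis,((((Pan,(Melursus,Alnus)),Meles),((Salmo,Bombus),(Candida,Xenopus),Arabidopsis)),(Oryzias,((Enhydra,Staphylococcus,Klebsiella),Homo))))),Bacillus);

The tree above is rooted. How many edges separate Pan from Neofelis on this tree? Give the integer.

The MRCA of Pan and Neofelis is the node subtending (Neofelis,((((Pan,(Melursus,Alnus)),Meles),((Salmo,Bombus),(Candida,Xenopus),Arabidopsis)),(Oryzias,((Enhydra,Staphylococcus,Klebsiella),Homo)))).
From Pan up to that node: 5 branches. From Neofelis up to the same node: 1 branch. Total: 5 + 1 = 6.

6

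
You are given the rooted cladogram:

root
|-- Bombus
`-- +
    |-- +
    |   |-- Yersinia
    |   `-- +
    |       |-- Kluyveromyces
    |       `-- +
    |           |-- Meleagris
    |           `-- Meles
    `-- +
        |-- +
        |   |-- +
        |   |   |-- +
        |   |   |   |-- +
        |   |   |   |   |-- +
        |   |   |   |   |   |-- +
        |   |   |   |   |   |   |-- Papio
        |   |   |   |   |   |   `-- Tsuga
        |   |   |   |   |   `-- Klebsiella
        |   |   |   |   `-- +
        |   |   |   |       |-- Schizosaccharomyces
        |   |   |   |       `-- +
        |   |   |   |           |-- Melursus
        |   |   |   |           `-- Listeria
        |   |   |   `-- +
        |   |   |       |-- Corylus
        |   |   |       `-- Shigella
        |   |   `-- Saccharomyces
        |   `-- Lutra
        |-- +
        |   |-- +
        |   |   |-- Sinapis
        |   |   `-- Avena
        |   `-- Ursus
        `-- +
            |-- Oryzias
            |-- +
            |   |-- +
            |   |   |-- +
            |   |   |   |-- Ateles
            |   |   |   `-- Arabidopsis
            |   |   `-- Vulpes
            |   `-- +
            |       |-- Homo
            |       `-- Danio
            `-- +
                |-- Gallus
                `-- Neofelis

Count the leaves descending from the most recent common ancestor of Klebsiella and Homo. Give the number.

21

The MRCA of Klebsiella and Homo is the node subtending (((((((Papio,Tsuga),Klebsiella),(Schizosaccharomyces,(Melursus,Listeria))),(Corylus,Shigella)),Saccharomyces),Lutra),((Sinapis,Avena),Ursus),(Oryzias,(((Ateles,Arabidopsis),Vulpes),(Homo,Danio)),(Gallus,Neofelis))).
That clade contains 21 terminal taxa: Arabidopsis, Ateles, Avena, Corylus, Danio, Gallus, Homo, Klebsiella, Listeria, Lutra, Melursus, Neofelis, Oryzias, Papio, Saccharomyces, Schizosaccharomyces, Shigella, Sinapis, Tsuga, Ursus, Vulpes.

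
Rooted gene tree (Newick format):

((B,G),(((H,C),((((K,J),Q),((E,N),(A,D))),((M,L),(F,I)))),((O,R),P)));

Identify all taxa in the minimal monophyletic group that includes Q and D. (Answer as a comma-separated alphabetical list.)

A, D, E, J, K, N, Q

Tracing Q: it sits inside ((K,J),Q).
Tracing D: it sits inside (A,D).
The smallest clade enclosing both is (((K,J),Q),((E,N),(A,D))); the answer is its 7 terminal taxa in alphabetical order.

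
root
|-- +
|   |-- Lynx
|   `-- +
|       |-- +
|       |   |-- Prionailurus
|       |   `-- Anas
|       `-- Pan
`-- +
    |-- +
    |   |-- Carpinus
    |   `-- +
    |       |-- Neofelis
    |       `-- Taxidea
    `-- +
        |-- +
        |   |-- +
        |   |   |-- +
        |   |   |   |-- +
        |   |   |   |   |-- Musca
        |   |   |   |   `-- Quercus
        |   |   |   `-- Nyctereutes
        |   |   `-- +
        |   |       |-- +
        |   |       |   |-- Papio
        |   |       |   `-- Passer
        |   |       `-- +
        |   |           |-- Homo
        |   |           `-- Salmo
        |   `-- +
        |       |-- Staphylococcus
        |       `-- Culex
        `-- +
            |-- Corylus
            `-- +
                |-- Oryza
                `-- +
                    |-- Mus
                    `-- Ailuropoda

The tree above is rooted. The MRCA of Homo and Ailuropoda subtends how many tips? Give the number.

13

The MRCA of Homo and Ailuropoda is the node subtending (((((Musca,Quercus),Nyctereutes),((Papio,Passer),(Homo,Salmo))),(Staphylococcus,Culex)),(Corylus,(Oryza,(Mus,Ailuropoda)))).
That clade contains 13 terminal taxa: Ailuropoda, Corylus, Culex, Homo, Mus, Musca, Nyctereutes, Oryza, Papio, Passer, Quercus, Salmo, Staphylococcus.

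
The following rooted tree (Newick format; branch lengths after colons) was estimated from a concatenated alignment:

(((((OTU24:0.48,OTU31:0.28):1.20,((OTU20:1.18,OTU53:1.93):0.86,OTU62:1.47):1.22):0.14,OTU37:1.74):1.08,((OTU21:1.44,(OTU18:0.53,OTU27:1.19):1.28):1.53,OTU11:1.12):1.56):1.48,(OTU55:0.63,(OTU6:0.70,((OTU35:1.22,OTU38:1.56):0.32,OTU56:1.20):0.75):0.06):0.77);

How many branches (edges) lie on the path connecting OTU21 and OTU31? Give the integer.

7

The MRCA of OTU21 and OTU31 is the node subtending ((((OTU24,OTU31),((OTU20,OTU53),OTU62)),OTU37),((OTU21,(OTU18,OTU27)),OTU11)).
From OTU21 up to that node: 3 branches. From OTU31 up to the same node: 4 branches. Total: 3 + 4 = 7.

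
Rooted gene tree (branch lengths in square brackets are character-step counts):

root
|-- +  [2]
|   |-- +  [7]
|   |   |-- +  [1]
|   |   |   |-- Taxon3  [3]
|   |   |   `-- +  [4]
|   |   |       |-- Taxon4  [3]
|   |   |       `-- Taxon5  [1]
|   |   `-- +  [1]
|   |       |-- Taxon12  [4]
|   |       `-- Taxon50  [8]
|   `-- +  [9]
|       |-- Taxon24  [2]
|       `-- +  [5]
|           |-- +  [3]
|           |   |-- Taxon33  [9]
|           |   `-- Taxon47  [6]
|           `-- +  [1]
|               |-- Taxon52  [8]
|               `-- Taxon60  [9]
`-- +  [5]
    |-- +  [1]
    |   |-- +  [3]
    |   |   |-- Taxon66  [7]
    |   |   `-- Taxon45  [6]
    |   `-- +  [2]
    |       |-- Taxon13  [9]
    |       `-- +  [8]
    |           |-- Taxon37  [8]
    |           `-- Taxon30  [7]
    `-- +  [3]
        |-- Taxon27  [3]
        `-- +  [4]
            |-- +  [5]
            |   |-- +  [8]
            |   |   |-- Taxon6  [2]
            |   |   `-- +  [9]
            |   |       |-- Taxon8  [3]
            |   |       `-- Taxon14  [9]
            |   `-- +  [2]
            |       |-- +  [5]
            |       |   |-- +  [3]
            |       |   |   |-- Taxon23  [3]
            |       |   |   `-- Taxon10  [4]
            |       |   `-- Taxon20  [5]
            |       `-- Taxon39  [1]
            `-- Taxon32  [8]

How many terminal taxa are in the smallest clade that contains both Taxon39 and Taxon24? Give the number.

The MRCA of Taxon39 and Taxon24 is the root, so the clade is the entire tree.
That clade contains 24 terminal taxa: Taxon10, Taxon12, Taxon13, Taxon14, Taxon20, Taxon23, Taxon24, Taxon27, Taxon3, Taxon30, Taxon32, Taxon33, Taxon37, Taxon39, Taxon4, Taxon45, Taxon47, Taxon5, Taxon50, Taxon52, Taxon6, Taxon60, Taxon66, Taxon8.

24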